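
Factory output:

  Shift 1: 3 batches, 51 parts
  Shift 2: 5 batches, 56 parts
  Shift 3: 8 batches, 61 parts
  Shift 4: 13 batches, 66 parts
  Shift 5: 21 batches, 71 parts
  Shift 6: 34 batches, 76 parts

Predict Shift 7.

Batches: each term is the sum of the two before it, so 3, 5, 8, 13, 21, 34 → 55.
Parts — +5 each step: 51, 56, 61, 66, 71, 76 → 81.
Putting it together: 55 batches, 81 parts.

55 batches, 81 parts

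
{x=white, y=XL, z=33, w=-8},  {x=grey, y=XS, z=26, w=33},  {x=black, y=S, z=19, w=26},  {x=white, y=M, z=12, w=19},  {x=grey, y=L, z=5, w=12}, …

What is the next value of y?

Y: runs through clothing sizes XS→XL; XL, XS, S, M, L → XL.

XL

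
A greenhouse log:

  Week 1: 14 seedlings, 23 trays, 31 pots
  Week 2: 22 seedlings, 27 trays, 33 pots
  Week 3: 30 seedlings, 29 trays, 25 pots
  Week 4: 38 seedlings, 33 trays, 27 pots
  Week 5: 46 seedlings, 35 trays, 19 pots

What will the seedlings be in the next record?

Seedlings: 14, 22, 30, 38, 46 → 54 (+8 each step).
Trays: alternating steps +4, +2, +4, +2, …, so 23, 27, 29, 33, 35 → 39.
Pots — alternating steps +2, −8, +2, −8, …: 31, 33, 25, 27, 19 → 21.

54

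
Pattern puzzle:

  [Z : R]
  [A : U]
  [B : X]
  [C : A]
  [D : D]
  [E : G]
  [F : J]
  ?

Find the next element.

First letter goes Z, A, B, C, D, E, F → G (letters move forward 1 place in the alphabet, wrapping Z→A).
For the second letter, letters move forward 3 places in the alphabet, wrapping Z→A: R, U, X, A, D, G, J → M.
So the next element is [G : M].

[G : M]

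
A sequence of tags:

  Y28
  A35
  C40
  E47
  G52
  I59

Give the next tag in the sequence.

K64

Letter — letters move forward 2 places in the alphabet, wrapping Z→A: Y, A, C, E, G, I → K.
Second component: 28, 35, 40, 47, 52, 59 → 64 (alternating steps +7, +5, +7, +5, …).
Putting it together: K64.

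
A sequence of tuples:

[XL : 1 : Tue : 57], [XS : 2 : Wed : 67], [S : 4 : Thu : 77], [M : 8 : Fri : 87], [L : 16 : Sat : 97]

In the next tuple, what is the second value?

32

Second value: 1, 2, 4, 8, 16 → 32 (×2 each step).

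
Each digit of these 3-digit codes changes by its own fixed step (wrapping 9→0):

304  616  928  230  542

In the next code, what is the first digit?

8

First digit: +3 each step, mod 10; 3, 6, 9, 2, 5 → 8.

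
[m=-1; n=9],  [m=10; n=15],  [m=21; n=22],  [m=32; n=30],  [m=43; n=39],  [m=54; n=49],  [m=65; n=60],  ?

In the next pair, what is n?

72

N: 9, 15, 22, 30, 39, 49, 60 → 72 (differences are 6, 7, 8, … (increasing by 1 each time)).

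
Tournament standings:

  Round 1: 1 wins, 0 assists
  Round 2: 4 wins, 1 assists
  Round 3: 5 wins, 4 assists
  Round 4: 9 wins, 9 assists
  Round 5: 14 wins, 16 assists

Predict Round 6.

23 wins, 25 assists

Wins — each term is the sum of the two before it: 1, 4, 5, 9, 14 → 23.
Assists: differences are 1, 3, 5, … (increasing by 2 each time), so 0, 1, 4, 9, 16 → 25.
Putting it together: 23 wins, 25 assists.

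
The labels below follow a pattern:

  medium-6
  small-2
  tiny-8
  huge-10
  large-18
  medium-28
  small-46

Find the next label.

tiny-74

Size goes medium, small, tiny, huge, large, medium, small → tiny (repeats medium → small → tiny → huge → large).
Second component goes 6, 2, 8, 10, 18, 28, 46 → 74 (each term is the sum of the two before it).
So the next label is tiny-74.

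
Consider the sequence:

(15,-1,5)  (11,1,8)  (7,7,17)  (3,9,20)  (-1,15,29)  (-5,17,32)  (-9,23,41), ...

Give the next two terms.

(-13,25,44), (-17,31,53)

First slot: 15, 11, 7, 3, -1, -5, -9 → -13 → -17 (−4 each step).
Second slot — alternating steps +2, +6, +2, +6, …: -1, 1, 7, 9, 15, 17, 23 → 25 → 31.
Third slot: alternating steps +3, +9, +3, +9, …, so 5, 8, 17, 20, 29, 32, 41 → 44 → 53.
So the next two terms are (-13,25,44) and (-17,31,53).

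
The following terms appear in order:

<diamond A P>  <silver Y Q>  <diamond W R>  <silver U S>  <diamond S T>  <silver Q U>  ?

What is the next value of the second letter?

V

Second letter: letters move forward 1 place in the alphabet, so P, Q, R, S, T, U → V.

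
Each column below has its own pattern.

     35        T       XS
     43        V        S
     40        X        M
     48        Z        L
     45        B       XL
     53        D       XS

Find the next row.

First component goes 35, 43, 40, 48, 45, 53 → 50 (alternating steps +8, −3, +8, −3, …).
Letter: letters move forward 2 places in the alphabet, wrapping Z→A, so T, V, X, Z, B, D → F.
Size goes XS, S, M, L, XL, XS → S (repeats XS → S → M → L → XL).
So the next row is 50  F  S.

50  F  S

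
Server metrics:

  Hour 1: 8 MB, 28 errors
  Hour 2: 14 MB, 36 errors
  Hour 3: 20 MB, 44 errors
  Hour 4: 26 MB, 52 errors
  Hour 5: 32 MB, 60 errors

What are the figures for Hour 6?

38 MB, 68 errors

MB goes 8, 14, 20, 26, 32 → 38 (+6 each step).
For the errors, +8 each step: 28, 36, 44, 52, 60 → 68.
Combining the parts gives 38 MB, 68 errors.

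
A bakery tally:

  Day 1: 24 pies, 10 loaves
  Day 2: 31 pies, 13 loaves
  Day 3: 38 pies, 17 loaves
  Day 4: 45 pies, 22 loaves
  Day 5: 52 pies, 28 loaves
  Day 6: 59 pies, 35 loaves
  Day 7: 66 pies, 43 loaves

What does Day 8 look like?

73 pies, 52 loaves

Pies — +7 each step: 24, 31, 38, 45, 52, 59, 66 → 73.
Loaves: differences are 3, 4, 5, … (increasing by 1 each time); 10, 13, 17, 22, 28, 35, 43 → 52.
Putting it together: 73 pies, 52 loaves.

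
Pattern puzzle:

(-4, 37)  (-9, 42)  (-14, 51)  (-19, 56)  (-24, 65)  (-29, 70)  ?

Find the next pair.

(-34, 79)

First slot — −5 each step: -4, -9, -14, -19, -24, -29 → -34.
Second slot — alternating steps +5, +9, +5, +9, …: 37, 42, 51, 56, 65, 70 → 79.
Combining the parts gives (-34, 79).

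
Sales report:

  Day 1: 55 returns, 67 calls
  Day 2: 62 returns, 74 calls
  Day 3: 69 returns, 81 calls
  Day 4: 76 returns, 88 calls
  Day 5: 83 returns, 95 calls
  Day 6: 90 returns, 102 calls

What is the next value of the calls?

Returns: +7 each step; 55, 62, 69, 76, 83, 90 → 97.
Calls: always 12 more than the returns; 67, 74, 81, 88, 95, 102 → 109.

109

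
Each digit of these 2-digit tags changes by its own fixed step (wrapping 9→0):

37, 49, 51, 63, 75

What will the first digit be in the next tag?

8

First digit: +1 each step, mod 10, so 3, 4, 5, 6, 7 → 8.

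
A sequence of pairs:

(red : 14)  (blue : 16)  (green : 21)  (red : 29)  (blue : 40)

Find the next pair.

(green : 54)

For the colour, repeats red → blue → green: red, blue, green, red, blue → green.
Second value goes 14, 16, 21, 29, 40 → 54 (differences are 2, 5, 8, … (increasing by 3 each time)).
Putting it together: (green : 54).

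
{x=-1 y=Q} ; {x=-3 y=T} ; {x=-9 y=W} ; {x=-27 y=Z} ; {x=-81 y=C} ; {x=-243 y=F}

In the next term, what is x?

-729

For the x, ×3 each step: -1, -3, -9, -27, -81, -243 → -729.
Y — letters move forward 3 places in the alphabet, wrapping Z→A: Q, T, W, Z, C, F → I.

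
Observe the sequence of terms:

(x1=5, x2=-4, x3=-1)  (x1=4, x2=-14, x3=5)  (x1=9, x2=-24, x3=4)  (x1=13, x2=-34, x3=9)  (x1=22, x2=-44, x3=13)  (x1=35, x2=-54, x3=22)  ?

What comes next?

X1 — each term is the sum of the two before it: 5, 4, 9, 13, 22, 35 → 57.
X2: -4, -14, -24, -34, -44, -54 → -64 (−10 each step).
X3 goes -1, 5, 4, 9, 13, 22 → 35 (always the previous value of the x1).
Putting it together: (x1=57, x2=-64, x3=35).

(x1=57, x2=-64, x3=35)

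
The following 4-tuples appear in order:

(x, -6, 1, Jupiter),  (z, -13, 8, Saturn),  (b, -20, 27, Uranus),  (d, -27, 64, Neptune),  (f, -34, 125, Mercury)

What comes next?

(h, -41, 216, Venus)

For the letter, letters move forward 2 places in the alphabet, wrapping Z→A: x, z, b, d, f → h.
For the second entry, −7 each step: -6, -13, -20, -27, -34 → -41.
For the third entry, perfect cubes: 1³, 2³, 3³, …: 1, 8, 27, 64, 125 → 216.
Planet: runs through the planets Mercury→Neptune, so Jupiter, Saturn, Uranus, Neptune, Mercury → Venus.
Putting it together: (h, -41, 216, Venus).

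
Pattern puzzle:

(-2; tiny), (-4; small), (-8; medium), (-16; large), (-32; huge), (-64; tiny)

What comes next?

First slot: ×2 each step, so -2, -4, -8, -16, -32, -64 → -128.
Size goes tiny, small, medium, large, huge, tiny → small (repeats tiny → small → medium → large → huge).
So the next point is (-128; small).

(-128; small)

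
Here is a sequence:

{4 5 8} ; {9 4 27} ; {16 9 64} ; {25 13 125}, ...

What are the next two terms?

First coordinate: perfect squares: 2², 3², 4², …; 4, 9, 16, 25 → 36 → 49.
Second coordinate: 5, 4, 9, 13 → 22 → 35 (each term is the sum of the two before it).
Third coordinate — perfect cubes: 2³, 3³, 4³, …: 8, 27, 64, 125 → 216 → 343.
So the next two terms are {36 22 216} and {49 35 343}.

{36 22 216}, {49 35 343}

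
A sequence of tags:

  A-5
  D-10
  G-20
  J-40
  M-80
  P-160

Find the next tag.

S-320

Letter: letters move forward 3 places in the alphabet; A, D, G, J, M, P → S.
Second component: 5, 10, 20, 40, 80, 160 → 320 (×2 each step).
Putting it together: S-320.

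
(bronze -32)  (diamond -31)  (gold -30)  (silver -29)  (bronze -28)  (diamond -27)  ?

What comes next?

(gold -26)

Rank: bronze, diamond, gold, silver, bronze, diamond → gold (repeats bronze → diamond → gold → silver).
Second slot: +1 each step, so -32, -31, -30, -29, -28, -27 → -26.
So the next pair is (gold -26).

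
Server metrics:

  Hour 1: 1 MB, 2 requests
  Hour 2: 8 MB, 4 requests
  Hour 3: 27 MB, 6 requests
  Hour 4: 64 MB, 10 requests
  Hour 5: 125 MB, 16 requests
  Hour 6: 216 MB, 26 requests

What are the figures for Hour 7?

For the MB, perfect cubes: 1³, 2³, 3³, …: 1, 8, 27, 64, 125, 216 → 343.
Requests: each term is the sum of the two before it, so 2, 4, 6, 10, 16, 26 → 42.
So the next row is 343 MB, 42 requests.

343 MB, 42 requests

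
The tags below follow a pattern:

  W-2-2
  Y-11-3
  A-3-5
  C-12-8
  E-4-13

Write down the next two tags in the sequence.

G-13-21, I-5-34

Letter: letters move forward 2 places in the alphabet, wrapping Z→A; W, Y, A, C, E → G → I.
Second component: alternating steps +9, −8, +9, −8, …; 2, 11, 3, 12, 4 → 13 → 5.
Third component: each term is the sum of the two before it, so 2, 3, 5, 8, 13 → 21 → 34.
So the next two tags are G-13-21 and I-5-34.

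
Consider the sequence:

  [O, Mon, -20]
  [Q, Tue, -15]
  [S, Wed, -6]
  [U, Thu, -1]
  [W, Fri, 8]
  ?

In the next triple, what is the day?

Sat

Day: Mon, Tue, Wed, Thu, Fri → Sat (runs through the weekdays Mon→Sun).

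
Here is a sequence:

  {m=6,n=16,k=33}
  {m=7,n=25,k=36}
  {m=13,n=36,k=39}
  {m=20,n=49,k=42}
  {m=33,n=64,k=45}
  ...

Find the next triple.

M — each term is the sum of the two before it: 6, 7, 13, 20, 33 → 53.
N: perfect squares: 4², 5², 6², …, so 16, 25, 36, 49, 64 → 81.
K: +3 each step; 33, 36, 39, 42, 45 → 48.
Putting it together: {m=53,n=81,k=48}.

{m=53,n=81,k=48}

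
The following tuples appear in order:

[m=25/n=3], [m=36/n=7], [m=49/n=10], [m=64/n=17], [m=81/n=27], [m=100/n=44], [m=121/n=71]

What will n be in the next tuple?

M: perfect squares: 5², 6², 7², …; 25, 36, 49, 64, 81, 100, 121 → 144.
N — each term is the sum of the two before it: 3, 7, 10, 17, 27, 44, 71 → 115.

115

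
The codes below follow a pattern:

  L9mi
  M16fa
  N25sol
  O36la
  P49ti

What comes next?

Q64do

Letter: letters move forward 1 place in the alphabet, so L, M, N, O, P → Q.
Second component: perfect squares: 3², 4², 5², …, so 9, 16, 25, 36, 49 → 64.
Note: mi, fa, sol, la, ti → do (runs through the solfège scale do→ti).
Putting it together: Q64do.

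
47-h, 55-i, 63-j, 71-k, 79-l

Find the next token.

87-m

First component goes 47, 55, 63, 71, 79 → 87 (+8 each step).
Letter — letters move forward 1 place in the alphabet: h, i, j, k, l → m.
Combining the parts gives 87-m.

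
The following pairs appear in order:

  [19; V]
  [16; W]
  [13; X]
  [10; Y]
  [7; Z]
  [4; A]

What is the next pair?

[1; B]

First entry goes 19, 16, 13, 10, 7, 4 → 1 (−3 each step).
Letter — letters move forward 1 place in the alphabet, wrapping Z→A: V, W, X, Y, Z, A → B.
So the next pair is [1; B].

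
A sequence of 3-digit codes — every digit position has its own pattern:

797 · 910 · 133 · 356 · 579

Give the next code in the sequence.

First digit — +2 each step, mod 10: 7, 9, 1, 3, 5 → 7.
Second digit: 9, 1, 3, 5, 7 → 9 (+2 each step, mod 10).
Third digit goes 7, 0, 3, 6, 9 → 2 (+3 each step, mod 10).
So the next code is 792.

792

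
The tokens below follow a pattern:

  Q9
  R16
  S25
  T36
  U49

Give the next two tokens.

For the letter, letters move forward 1 place in the alphabet: Q, R, S, T, U → V → W.
Second component goes 9, 16, 25, 36, 49 → 64 → 81 (perfect squares: 3², 4², 5², …).
So the next two tokens are V64 and W81.

V64 then W81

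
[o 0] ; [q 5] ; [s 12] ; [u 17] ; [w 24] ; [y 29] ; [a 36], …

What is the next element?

[c 41]

Letter — letters move forward 2 places in the alphabet, wrapping Z→A: o, q, s, u, w, y, a → c.
Second coordinate: 0, 5, 12, 17, 24, 29, 36 → 41 (alternating steps +5, +7, +5, +7, …).
So the next element is [c 41].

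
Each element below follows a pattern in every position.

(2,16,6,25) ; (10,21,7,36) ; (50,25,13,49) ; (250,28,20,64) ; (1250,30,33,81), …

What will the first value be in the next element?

First value: 2, 10, 50, 250, 1250 → 6250 (×5 each step).

6250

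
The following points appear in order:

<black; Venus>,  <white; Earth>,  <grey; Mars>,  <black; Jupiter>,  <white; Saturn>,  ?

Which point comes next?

Shade: repeats black → white → grey, so black, white, grey, black, white → grey.
Planet: Venus, Earth, Mars, Jupiter, Saturn → Uranus (runs through the planets Mercury→Neptune).
Combining the parts gives <grey; Uranus>.

<grey; Uranus>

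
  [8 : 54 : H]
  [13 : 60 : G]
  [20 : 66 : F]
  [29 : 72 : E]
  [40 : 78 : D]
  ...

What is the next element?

[53 : 84 : C]

First value: differences are 5, 7, 9, … (increasing by 2 each time); 8, 13, 20, 29, 40 → 53.
Second value: +6 each step; 54, 60, 66, 72, 78 → 84.
Letter: H, G, F, E, D → C (letters move back 1 place in the alphabet).
Combining the parts gives [53 : 84 : C].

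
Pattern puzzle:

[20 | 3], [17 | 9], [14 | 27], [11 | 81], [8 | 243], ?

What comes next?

[5 | 729]

First value: −3 each step, so 20, 17, 14, 11, 8 → 5.
Second value: ×3 each step; 3, 9, 27, 81, 243 → 729.
Putting it together: [5 | 729].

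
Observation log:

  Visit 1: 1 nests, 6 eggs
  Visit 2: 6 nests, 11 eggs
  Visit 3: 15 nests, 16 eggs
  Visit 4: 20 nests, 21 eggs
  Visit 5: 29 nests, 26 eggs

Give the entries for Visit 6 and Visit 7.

Nests — alternating steps +5, +9, +5, +9, …: 1, 6, 15, 20, 29 → 34 → 43.
Eggs: +5 each step, so 6, 11, 16, 21, 26 → 31 → 36.
Putting the parts together: 34 nests, 31 eggs and then 43 nests, 36 eggs.

34 nests, 31 eggs; 43 nests, 36 eggs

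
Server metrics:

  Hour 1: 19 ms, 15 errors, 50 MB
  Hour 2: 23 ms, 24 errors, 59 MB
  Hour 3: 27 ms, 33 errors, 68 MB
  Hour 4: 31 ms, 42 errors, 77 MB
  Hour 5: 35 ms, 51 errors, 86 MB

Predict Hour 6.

For the ms, +4 each step: 19, 23, 27, 31, 35 → 39.
Errors: +9 each step, so 15, 24, 33, 42, 51 → 60.
MB: 50, 59, 68, 77, 86 → 95 (+9 each step).
So the next line is 39 ms, 60 errors, 95 MB.

39 ms, 60 errors, 95 MB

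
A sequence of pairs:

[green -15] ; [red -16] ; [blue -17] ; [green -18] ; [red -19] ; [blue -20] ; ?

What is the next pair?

[green -21]

Colour: repeats green → red → blue; green, red, blue, green, red, blue → green.
Second part: -15, -16, -17, -18, -19, -20 → -21 (−1 each step).
Putting it together: [green -21].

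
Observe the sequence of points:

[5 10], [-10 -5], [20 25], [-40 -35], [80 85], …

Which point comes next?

[-160 -155]

First coordinate: ×(-2) each step; 5, -10, 20, -40, 80 → -160.
Second coordinate goes 10, -5, 25, -35, 85 → -155 (always 5 more than the first coordinate).
So the next point is [-160 -155].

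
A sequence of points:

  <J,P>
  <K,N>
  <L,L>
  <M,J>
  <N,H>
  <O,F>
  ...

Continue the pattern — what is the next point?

<P,D>

First letter — letters move forward 1 place in the alphabet: J, K, L, M, N, O → P.
Second letter — letters move back 2 places in the alphabet: P, N, L, J, H, F → D.
Combining the parts gives <P,D>.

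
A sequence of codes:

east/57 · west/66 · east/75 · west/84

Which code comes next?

east/93

For the direction, alternates east ↔ west: east, west, east, west → east.
Second component — +9 each step: 57, 66, 75, 84 → 93.
Putting it together: east/93.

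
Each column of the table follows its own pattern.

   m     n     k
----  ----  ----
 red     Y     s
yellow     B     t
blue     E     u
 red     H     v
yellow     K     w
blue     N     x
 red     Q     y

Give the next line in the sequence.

Column m goes red, yellow, blue, red, yellow, blue, red → yellow (repeats red → yellow → blue).
Column n: letters move forward 3 places in the alphabet, wrapping Z→A; Y, B, E, H, K, N, Q → T.
Column k goes s, t, u, v, w, x, y → z (letters move forward 1 place in the alphabet).
Combining the parts gives yellow  T  z.

yellow  T  z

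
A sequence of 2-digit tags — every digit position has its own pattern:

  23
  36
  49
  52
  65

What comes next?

First digit: +1 each step, mod 10; 2, 3, 4, 5, 6 → 7.
For the second digit, +3 each step, mod 10: 3, 6, 9, 2, 5 → 8.
Combining the parts gives 78.

78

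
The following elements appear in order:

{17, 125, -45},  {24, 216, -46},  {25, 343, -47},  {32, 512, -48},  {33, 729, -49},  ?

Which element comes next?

First component: 17, 24, 25, 32, 33 → 40 (alternating steps +7, +1, +7, +1, …).
Second component goes 125, 216, 343, 512, 729 → 1000 (perfect cubes: 5³, 6³, 7³, …).
Third component: −1 each step; -45, -46, -47, -48, -49 → -50.
Putting it together: {40, 1000, -50}.

{40, 1000, -50}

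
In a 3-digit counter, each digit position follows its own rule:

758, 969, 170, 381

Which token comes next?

592

For the first digit, +2 each step, mod 10: 7, 9, 1, 3 → 5.
Second digit: +1 each step, mod 10; 5, 6, 7, 8 → 9.
Third digit goes 8, 9, 0, 1 → 2 (+1 each step, mod 10).
So the next token is 592.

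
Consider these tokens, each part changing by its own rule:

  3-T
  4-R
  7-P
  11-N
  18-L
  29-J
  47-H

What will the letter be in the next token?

Letter: letters move back 2 places in the alphabet, so T, R, P, N, L, J, H → F.

F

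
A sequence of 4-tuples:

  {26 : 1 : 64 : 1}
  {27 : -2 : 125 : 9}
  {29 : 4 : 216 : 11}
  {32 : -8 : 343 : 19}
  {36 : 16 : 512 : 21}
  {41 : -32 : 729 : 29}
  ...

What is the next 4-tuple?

First value: differences are 1, 2, 3, … (increasing by 1 each time), so 26, 27, 29, 32, 36, 41 → 47.
Second value: ×(-2) each step, so 1, -2, 4, -8, 16, -32 → 64.
Third value: perfect cubes: 4³, 5³, 6³, …, so 64, 125, 216, 343, 512, 729 → 1000.
Fourth value: alternating steps +8, +2, +8, +2, …; 1, 9, 11, 19, 21, 29 → 31.
Putting it together: {47 : 64 : 1000 : 31}.

{47 : 64 : 1000 : 31}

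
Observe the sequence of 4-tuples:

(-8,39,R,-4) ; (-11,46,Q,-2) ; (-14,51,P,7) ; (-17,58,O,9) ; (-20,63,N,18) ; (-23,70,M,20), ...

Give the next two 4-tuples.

(-26,75,L,29), (-29,82,K,31)

First coordinate: −3 each step, so -8, -11, -14, -17, -20, -23 → -26 → -29.
Second coordinate — alternating steps +7, +5, +7, +5, …: 39, 46, 51, 58, 63, 70 → 75 → 82.
Letter goes R, Q, P, O, N, M → L → K (letters move back 1 place in the alphabet).
Fourth coordinate: alternating steps +2, +9, +2, +9, …, so -4, -2, 7, 9, 18, 20 → 29 → 31.
Putting the parts together: (-26,75,L,29) and then (-29,82,K,31).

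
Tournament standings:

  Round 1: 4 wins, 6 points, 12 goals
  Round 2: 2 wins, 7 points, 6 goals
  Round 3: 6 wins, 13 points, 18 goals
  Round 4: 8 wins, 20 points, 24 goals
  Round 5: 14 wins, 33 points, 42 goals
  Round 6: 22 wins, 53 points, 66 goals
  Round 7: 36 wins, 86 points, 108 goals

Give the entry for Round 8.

Wins: each term is the sum of the two before it, so 4, 2, 6, 8, 14, 22, 36 → 58.
Points goes 6, 7, 13, 20, 33, 53, 86 → 139 (each term is the sum of the two before it).
Goals: always 3 × the wins; 12, 6, 18, 24, 42, 66, 108 → 174.
So the next line is 58 wins, 139 points, 174 goals.

58 wins, 139 points, 174 goals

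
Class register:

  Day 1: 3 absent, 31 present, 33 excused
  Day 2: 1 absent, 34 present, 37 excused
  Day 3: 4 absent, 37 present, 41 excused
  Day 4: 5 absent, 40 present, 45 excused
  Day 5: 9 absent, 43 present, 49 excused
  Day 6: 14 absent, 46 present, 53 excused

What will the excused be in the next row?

For the excused, +4 each step: 33, 37, 41, 45, 49, 53 → 57.

57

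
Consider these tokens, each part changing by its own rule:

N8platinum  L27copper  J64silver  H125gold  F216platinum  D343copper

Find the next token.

Letter: letters move back 2 places in the alphabet, so N, L, J, H, F, D → B.
Second component: perfect cubes: 2³, 3³, 4³, …; 8, 27, 64, 125, 216, 343 → 512.
Metal: repeats platinum → copper → silver → gold, so platinum, copper, silver, gold, platinum, copper → silver.
So the next token is B512silver.

B512silver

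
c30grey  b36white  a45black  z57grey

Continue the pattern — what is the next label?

y72white

Letter: letters move back 1 place in the alphabet, wrapping A→Z, so c, b, a, z → y.
Second component goes 30, 36, 45, 57 → 72 (differences are 6, 9, 12, … (increasing by 3 each time)).
Shade: grey, white, black, grey → white (repeats grey → white → black).
Putting it together: y72white.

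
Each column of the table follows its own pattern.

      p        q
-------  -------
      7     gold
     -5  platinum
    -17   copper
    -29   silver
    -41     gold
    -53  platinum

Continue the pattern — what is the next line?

Column p: −12 each step; 7, -5, -17, -29, -41, -53 → -65.
For the column q, repeats gold → platinum → copper → silver: gold, platinum, copper, silver, gold, platinum → copper.
So the next line is -65  copper.

-65  copper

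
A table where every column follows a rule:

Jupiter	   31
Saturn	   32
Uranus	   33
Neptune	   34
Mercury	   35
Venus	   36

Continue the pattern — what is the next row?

Planet — runs through the planets Mercury→Neptune: Jupiter, Saturn, Uranus, Neptune, Mercury, Venus → Earth.
For the second component, +1 each step: 31, 32, 33, 34, 35, 36 → 37.
Combining the parts gives Earth  37.

Earth  37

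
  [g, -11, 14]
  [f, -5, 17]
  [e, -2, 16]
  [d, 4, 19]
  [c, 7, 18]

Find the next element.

[b, 13, 21]

Letter goes g, f, e, d, c → b (letters move back 1 place in the alphabet).
For the second coordinate, alternating steps +6, +3, +6, +3, …: -11, -5, -2, 4, 7 → 13.
Third coordinate — alternating steps +3, −1, +3, −1, …: 14, 17, 16, 19, 18 → 21.
Combining the parts gives [b, 13, 21].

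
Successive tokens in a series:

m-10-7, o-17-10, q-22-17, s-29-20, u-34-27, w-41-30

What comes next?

Letter — letters move forward 2 places in the alphabet: m, o, q, s, u, w → y.
Second component — alternating steps +7, +5, +7, +5, …: 10, 17, 22, 29, 34, 41 → 46.
Third component: alternating steps +3, +7, +3, +7, …; 7, 10, 17, 20, 27, 30 → 37.
Combining the parts gives y-46-37.

y-46-37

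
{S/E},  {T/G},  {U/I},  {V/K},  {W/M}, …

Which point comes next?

First letter goes S, T, U, V, W → X (letters move forward 1 place in the alphabet).
Second letter: letters move forward 2 places in the alphabet, so E, G, I, K, M → O.
So the next point is {X/O}.

{X/O}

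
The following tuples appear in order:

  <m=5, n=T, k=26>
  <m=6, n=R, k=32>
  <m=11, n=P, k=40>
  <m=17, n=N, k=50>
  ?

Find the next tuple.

<m=28, n=L, k=62>

For the m, each term is the sum of the two before it: 5, 6, 11, 17 → 28.
N: letters move back 2 places in the alphabet, so T, R, P, N → L.
K: 26, 32, 40, 50 → 62 (differences are 6, 8, 10, … (increasing by 2 each time)).
Combining the parts gives <m=28, n=L, k=62>.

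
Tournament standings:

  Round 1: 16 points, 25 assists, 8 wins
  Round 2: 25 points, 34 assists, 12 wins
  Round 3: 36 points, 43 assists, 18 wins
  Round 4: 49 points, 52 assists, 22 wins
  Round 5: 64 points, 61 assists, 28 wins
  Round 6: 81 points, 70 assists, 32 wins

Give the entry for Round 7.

Points: perfect squares: 4², 5², 6², …; 16, 25, 36, 49, 64, 81 → 100.
Assists: +9 each step; 25, 34, 43, 52, 61, 70 → 79.
Wins goes 8, 12, 18, 22, 28, 32 → 38 (alternating steps +4, +6, +4, +6, …).
So the next row is 100 points, 79 assists, 38 wins.

100 points, 79 assists, 38 wins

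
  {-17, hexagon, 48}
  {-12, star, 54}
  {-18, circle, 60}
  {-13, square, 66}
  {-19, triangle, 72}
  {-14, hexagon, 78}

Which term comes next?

{-20, star, 84}

First value goes -17, -12, -18, -13, -19, -14 → -20 (alternating steps +5, −6, +5, −6, …).
For the shape, repeats hexagon → star → circle → square → triangle: hexagon, star, circle, square, triangle, hexagon → star.
Third value: +6 each step, so 48, 54, 60, 66, 72, 78 → 84.
Putting it together: {-20, star, 84}.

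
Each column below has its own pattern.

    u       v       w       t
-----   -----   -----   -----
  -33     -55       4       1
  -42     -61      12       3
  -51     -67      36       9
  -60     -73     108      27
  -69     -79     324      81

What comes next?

-78  -85  972  243

Column u: −9 each step, so -33, -42, -51, -60, -69 → -78.
For the column v, −6 each step: -55, -61, -67, -73, -79 → -85.
Column w: ×3 each step; 4, 12, 36, 108, 324 → 972.
Column t goes 1, 3, 9, 27, 81 → 243 (×3 each step).
Combining the parts gives -78  -85  972  243.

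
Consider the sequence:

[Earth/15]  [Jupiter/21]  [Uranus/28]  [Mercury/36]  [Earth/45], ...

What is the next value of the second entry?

55

For the second entry, differences are 6, 7, 8, … (increasing by 1 each time): 15, 21, 28, 36, 45 → 55.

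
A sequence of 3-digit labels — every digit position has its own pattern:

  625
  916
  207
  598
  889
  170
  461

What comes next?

752

First digit: +3 each step, mod 10; 6, 9, 2, 5, 8, 1, 4 → 7.
Second digit: 2, 1, 0, 9, 8, 7, 6 → 5 (−1 each step, mod 10).
Third digit: +1 each step, mod 10; 5, 6, 7, 8, 9, 0, 1 → 2.
Putting it together: 752.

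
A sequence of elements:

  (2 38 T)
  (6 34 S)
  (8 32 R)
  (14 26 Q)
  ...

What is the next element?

(22 18 P)

First coordinate — each term is the sum of the two before it: 2, 6, 8, 14 → 22.
Second coordinate goes 38, 34, 32, 26 → 18 (together with the first coordinate always sums to 40).
Letter — letters move back 1 place in the alphabet: T, S, R, Q → P.
So the next element is (22 18 P).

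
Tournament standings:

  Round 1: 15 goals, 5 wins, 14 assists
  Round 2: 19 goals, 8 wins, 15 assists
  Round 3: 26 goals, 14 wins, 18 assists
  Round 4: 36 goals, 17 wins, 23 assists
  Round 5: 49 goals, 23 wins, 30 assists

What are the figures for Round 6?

Goals: 15, 19, 26, 36, 49 → 65 (differences are 4, 7, 10, … (increasing by 3 each time)).
For the wins, alternating steps +3, +6, +3, +6, …: 5, 8, 14, 17, 23 → 26.
For the assists, differences are 1, 3, 5, … (increasing by 2 each time): 14, 15, 18, 23, 30 → 39.
Combining the parts gives 65 goals, 26 wins, 39 assists.

65 goals, 26 wins, 39 assists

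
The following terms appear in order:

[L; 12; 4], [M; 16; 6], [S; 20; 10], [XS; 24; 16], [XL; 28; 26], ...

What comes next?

Size: runs backward through clothing sizes XS→XL, so L, M, S, XS, XL → L.
Second component: 12, 16, 20, 24, 28 → 32 (+4 each step).
For the third component, each term is the sum of the two before it: 4, 6, 10, 16, 26 → 42.
So the next term is [L; 32; 42].

[L; 32; 42]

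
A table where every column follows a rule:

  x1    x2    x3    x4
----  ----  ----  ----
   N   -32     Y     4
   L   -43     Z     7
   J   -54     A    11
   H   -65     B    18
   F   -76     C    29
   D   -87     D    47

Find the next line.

B  -98  E  76

Column x1: letters move back 2 places in the alphabet, so N, L, J, H, F, D → B.
Column x2 — −11 each step: -32, -43, -54, -65, -76, -87 → -98.
Column x3: letters move forward 1 place in the alphabet, wrapping Z→A, so Y, Z, A, B, C, D → E.
Column x4: each term is the sum of the two before it, so 4, 7, 11, 18, 29, 47 → 76.
So the next line is B  -98  E  76.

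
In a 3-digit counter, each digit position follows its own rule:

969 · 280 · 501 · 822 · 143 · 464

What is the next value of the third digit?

Third digit goes 9, 0, 1, 2, 3, 4 → 5 (+1 each step, mod 10).

5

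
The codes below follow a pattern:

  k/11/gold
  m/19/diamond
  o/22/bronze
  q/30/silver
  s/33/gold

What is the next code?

For the letter, letters move forward 2 places in the alphabet: k, m, o, q, s → u.
Second component: alternating steps +8, +3, +8, +3, …; 11, 19, 22, 30, 33 → 41.
Rank goes gold, diamond, bronze, silver, gold → diamond (repeats gold → diamond → bronze → silver).
Combining the parts gives u/41/diamond.

u/41/diamond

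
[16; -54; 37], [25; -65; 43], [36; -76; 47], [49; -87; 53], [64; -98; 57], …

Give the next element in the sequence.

First part: 16, 25, 36, 49, 64 → 81 (perfect squares: 4², 5², 6², …).
Second part: −11 each step; -54, -65, -76, -87, -98 → -109.
Third part — alternating steps +6, +4, +6, +4, …: 37, 43, 47, 53, 57 → 63.
So the next element is [81; -109; 63].

[81; -109; 63]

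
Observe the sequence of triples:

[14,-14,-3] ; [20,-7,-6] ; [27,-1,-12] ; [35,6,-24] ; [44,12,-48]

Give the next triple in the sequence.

[54,19,-96]

First entry: 14, 20, 27, 35, 44 → 54 (differences are 6, 7, 8, … (increasing by 1 each time)).
Second entry: alternating steps +7, +6, +7, +6, …; -14, -7, -1, 6, 12 → 19.
Third entry: ×2 each step; -3, -6, -12, -24, -48 → -96.
Combining the parts gives [54,19,-96].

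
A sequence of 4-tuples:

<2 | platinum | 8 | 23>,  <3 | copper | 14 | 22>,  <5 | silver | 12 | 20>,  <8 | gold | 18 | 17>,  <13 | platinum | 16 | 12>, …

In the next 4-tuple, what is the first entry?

First entry goes 2, 3, 5, 8, 13 → 21 (each term is the sum of the two before it).

21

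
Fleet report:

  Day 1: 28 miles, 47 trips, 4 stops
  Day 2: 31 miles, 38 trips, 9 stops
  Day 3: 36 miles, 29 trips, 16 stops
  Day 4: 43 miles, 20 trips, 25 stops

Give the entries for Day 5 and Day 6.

Miles: differences are 3, 5, 7, … (increasing by 2 each time), so 28, 31, 36, 43 → 52 → 63.
Trips: −9 each step, so 47, 38, 29, 20 → 11 → 2.
Stops: 4, 9, 16, 25 → 36 → 49 (perfect squares: 2², 3², 4², …).
Putting the parts together: 52 miles, 11 trips, 36 stops and then 63 miles, 2 trips, 49 stops.

52 miles, 11 trips, 36 stops; 63 miles, 2 trips, 49 stops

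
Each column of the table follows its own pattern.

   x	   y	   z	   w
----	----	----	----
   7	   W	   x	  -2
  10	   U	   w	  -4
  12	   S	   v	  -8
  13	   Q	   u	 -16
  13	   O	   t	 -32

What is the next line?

12  M  s  -64

Column x: differences are 3, 2, 1, … (decreasing by 1 each time), so 7, 10, 12, 13, 13 → 12.
Column y: letters move back 2 places in the alphabet, so W, U, S, Q, O → M.
Column z: letters move back 1 place in the alphabet, so x, w, v, u, t → s.
Column w: -2, -4, -8, -16, -32 → -64 (×2 each step).
So the next line is 12  M  s  -64.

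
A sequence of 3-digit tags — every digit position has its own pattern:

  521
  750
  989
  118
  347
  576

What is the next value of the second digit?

0

Second digit goes 2, 5, 8, 1, 4, 7 → 0 (+3 each step, mod 10).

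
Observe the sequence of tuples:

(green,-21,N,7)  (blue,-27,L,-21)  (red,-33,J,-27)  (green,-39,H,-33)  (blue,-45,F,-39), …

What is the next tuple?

Colour goes green, blue, red, green, blue → red (repeats green → blue → red).
For the second part, −6 each step: -21, -27, -33, -39, -45 → -51.
Letter: letters move back 2 places in the alphabet, so N, L, J, H, F → D.
Fourth part: always the previous value of the second part, so 7, -21, -27, -33, -39 → -45.
Putting it together: (red,-51,D,-45).

(red,-51,D,-45)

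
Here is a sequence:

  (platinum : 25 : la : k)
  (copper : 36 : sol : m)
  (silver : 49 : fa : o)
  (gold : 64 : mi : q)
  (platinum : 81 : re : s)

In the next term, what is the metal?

copper

Metal: platinum, copper, silver, gold, platinum → copper (repeats platinum → copper → silver → gold).
Second slot — perfect squares: 5², 6², 7², …: 25, 36, 49, 64, 81 → 100.
Note: la, sol, fa, mi, re → do (runs backward through the solfège scale do→ti).
Letter goes k, m, o, q, s → u (letters move forward 2 places in the alphabet).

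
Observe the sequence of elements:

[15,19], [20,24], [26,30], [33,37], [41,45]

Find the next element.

First coordinate — differences are 5, 6, 7, … (increasing by 1 each time): 15, 20, 26, 33, 41 → 50.
Second coordinate — always 4 more than the first coordinate: 19, 24, 30, 37, 45 → 54.
Combining the parts gives [50,54].

[50,54]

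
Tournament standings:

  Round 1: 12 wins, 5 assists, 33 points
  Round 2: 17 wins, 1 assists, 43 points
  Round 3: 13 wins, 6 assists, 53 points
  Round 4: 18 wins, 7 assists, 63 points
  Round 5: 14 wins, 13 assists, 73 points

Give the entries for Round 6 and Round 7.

Wins: alternating steps +5, −4, +5, −4, …, so 12, 17, 13, 18, 14 → 19 → 15.
Assists: each term is the sum of the two before it, so 5, 1, 6, 7, 13 → 20 → 33.
Points — +10 each step: 33, 43, 53, 63, 73 → 83 → 93.
So the next two rows are 19 wins, 20 assists, 83 points and 15 wins, 33 assists, 93 points.

19 wins, 20 assists, 83 points; 15 wins, 33 assists, 93 points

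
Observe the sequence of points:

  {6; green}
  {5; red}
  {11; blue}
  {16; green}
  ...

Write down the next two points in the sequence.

{27; red}, {43; blue}

First entry goes 6, 5, 11, 16 → 27 → 43 (each term is the sum of the two before it).
Colour goes green, red, blue, green → red → blue (repeats green → red → blue).
So the next two points are {27; red} and {43; blue}.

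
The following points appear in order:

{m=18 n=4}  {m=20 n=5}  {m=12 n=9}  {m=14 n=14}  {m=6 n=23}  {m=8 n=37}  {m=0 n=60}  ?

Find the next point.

{m=2 n=97}

M: alternating steps +2, −8, +2, −8, …, so 18, 20, 12, 14, 6, 8, 0 → 2.
For the n, each term is the sum of the two before it: 4, 5, 9, 14, 23, 37, 60 → 97.
Combining the parts gives {m=2 n=97}.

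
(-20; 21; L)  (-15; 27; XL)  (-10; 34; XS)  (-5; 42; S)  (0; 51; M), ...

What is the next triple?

(5; 61; L)

First slot goes -20, -15, -10, -5, 0 → 5 (+5 each step).
Second slot — differences are 6, 7, 8, … (increasing by 1 each time): 21, 27, 34, 42, 51 → 61.
Size: L, XL, XS, S, M → L (runs through clothing sizes XS→XL).
Putting it together: (5; 61; L).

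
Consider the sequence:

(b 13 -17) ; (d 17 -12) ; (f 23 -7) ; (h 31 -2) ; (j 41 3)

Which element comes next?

Letter: letters move forward 2 places in the alphabet; b, d, f, h, j → l.
Second value: differences are 4, 6, 8, … (increasing by 2 each time); 13, 17, 23, 31, 41 → 53.
Third value: +5 each step; -17, -12, -7, -2, 3 → 8.
So the next element is (l 53 8).

(l 53 8)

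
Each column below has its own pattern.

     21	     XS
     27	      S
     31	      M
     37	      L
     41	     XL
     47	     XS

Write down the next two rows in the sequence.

51  S; 57  M

First component goes 21, 27, 31, 37, 41, 47 → 51 → 57 (alternating steps +6, +4, +6, +4, …).
Size — repeats XS → S → M → L → XL: XS, S, M, L, XL, XS → S → M.
Putting the parts together: 51  S and then 57  M.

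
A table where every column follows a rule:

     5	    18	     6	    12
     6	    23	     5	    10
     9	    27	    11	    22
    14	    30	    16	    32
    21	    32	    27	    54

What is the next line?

First component: differences are 1, 3, 5, … (increasing by 2 each time); 5, 6, 9, 14, 21 → 30.
Second component — differences are 5, 4, 3, … (decreasing by 1 each time): 18, 23, 27, 30, 32 → 33.
Third component: 6, 5, 11, 16, 27 → 43 (each term is the sum of the two before it).
For the fourth component, always 2 × the third component: 12, 10, 22, 32, 54 → 86.
Putting it together: 30  33  43  86.

30  33  43  86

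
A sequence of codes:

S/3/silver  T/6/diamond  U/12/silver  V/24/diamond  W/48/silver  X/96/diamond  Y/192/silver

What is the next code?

Letter: letters move forward 1 place in the alphabet, so S, T, U, V, W, X, Y → Z.
Second component: ×2 each step; 3, 6, 12, 24, 48, 96, 192 → 384.
Rank: silver, diamond, silver, diamond, silver, diamond, silver → diamond (alternates silver ↔ diamond).
Putting it together: Z/384/diamond.

Z/384/diamond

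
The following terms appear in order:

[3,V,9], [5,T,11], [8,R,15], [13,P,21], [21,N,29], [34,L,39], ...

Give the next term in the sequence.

[55,J,51]

First part: each term is the sum of the two before it, so 3, 5, 8, 13, 21, 34 → 55.
Letter: letters move back 2 places in the alphabet, so V, T, R, P, N, L → J.
Third part: 9, 11, 15, 21, 29, 39 → 51 (differences are 2, 4, 6, … (increasing by 2 each time)).
So the next term is [55,J,51].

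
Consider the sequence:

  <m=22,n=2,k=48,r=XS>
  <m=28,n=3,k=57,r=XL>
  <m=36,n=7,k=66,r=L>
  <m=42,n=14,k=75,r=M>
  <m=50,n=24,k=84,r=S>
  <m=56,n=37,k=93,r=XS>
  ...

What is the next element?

<m=64,n=53,k=102,r=XL>

M: 22, 28, 36, 42, 50, 56 → 64 (alternating steps +6, +8, +6, +8, …).
N — differences are 1, 4, 7, … (increasing by 3 each time): 2, 3, 7, 14, 24, 37 → 53.
K: +9 each step; 48, 57, 66, 75, 84, 93 → 102.
For the r, repeats XS → XL → L → M → S: XS, XL, L, M, S, XS → XL.
Combining the parts gives <m=64,n=53,k=102,r=XL>.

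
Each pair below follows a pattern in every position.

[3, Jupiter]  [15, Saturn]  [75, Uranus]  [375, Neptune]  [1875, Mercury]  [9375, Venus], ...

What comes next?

[46875, Earth]

For the first slot, ×5 each step: 3, 15, 75, 375, 1875, 9375 → 46875.
Planet — runs through the planets Mercury→Neptune: Jupiter, Saturn, Uranus, Neptune, Mercury, Venus → Earth.
So the next pair is [46875, Earth].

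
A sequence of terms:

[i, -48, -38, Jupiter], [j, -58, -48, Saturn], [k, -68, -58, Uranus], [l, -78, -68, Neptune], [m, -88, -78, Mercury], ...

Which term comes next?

Letter: i, j, k, l, m → n (letters move forward 1 place in the alphabet).
Second entry: -48, -58, -68, -78, -88 → -98 (−10 each step).
Third entry goes -38, -48, -58, -68, -78 → -88 (always 10 more than the second entry).
For the planet, runs through the planets Mercury→Neptune: Jupiter, Saturn, Uranus, Neptune, Mercury → Venus.
Putting it together: [n, -98, -88, Venus].

[n, -98, -88, Venus]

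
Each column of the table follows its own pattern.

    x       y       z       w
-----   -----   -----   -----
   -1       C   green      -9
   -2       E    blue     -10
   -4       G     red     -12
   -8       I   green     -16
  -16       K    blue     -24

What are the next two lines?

Column x: ×2 each step, so -1, -2, -4, -8, -16 → -32 → -64.
For the column y, letters move forward 2 places in the alphabet: C, E, G, I, K → M → O.
Column z: repeats green → blue → red, so green, blue, red, green, blue → red → green.
Column w: -9, -10, -12, -16, -24 → -40 → -72 (always 8 less than the column x).
Putting the parts together: -32  M  red  -40 and then -64  O  green  -72.

-32  M  red  -40; -64  O  green  -72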